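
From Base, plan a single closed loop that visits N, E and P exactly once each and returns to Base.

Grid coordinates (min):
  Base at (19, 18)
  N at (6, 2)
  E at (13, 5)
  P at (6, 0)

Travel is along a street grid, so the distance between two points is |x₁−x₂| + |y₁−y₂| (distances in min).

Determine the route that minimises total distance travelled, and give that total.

Base→N→E→P→Base: 29+10+12+31 = 82
Base→N→P→E→Base: 29+2+12+19 = 62
Base→E→N→P→Base: 19+10+2+31 = 62
The minimum is 62.
One optimal route: Base → N → P → E → Base (or its reverse).

Shortest round trip = 62 min.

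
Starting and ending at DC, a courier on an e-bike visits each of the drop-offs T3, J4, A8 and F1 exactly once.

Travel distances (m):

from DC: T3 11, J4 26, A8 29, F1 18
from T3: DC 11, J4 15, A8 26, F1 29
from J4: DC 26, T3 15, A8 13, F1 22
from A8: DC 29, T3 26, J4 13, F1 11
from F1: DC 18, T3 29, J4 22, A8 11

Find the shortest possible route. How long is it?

Shortest round trip = 68 m.

With 4 stops there are 4!/2 = 12 distinct round trips (a route and its reverse cost the same).
DC-T3-J4-A8-F1-DC: 11+15+13+11+18 = 68
DC-T3-J4-F1-A8-DC: 11+15+22+11+29 = 88
DC-T3-A8-J4-F1-DC: 11+26+13+22+18 = 90
DC-T3-A8-F1-J4-DC: 11+26+11+22+26 = 96
DC-T3-F1-J4-A8-DC: 11+29+22+13+29 = 104
DC-T3-F1-A8-J4-DC: 11+29+11+13+26 = 90
DC-J4-T3-A8-F1-DC: 26+15+26+11+18 = 96
DC-J4-T3-F1-A8-DC: 26+15+29+11+29 = 110
DC-J4-A8-T3-F1-DC: 26+13+26+29+18 = 112
DC-J4-F1-T3-A8-DC: 26+22+29+26+29 = 132
DC-A8-T3-J4-F1-DC: 29+26+15+22+18 = 110
DC-A8-J4-T3-F1-DC: 29+13+15+29+18 = 104
The minimum is 68.
One optimal route: DC → T3 → J4 → A8 → F1 → DC (or its reverse).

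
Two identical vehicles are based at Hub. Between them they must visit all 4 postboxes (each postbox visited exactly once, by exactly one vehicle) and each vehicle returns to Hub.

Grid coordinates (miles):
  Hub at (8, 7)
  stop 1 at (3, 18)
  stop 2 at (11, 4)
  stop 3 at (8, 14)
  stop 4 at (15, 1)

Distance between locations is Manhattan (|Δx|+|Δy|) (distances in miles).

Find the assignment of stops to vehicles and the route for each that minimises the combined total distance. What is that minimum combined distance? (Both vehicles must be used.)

Minimum combined distance: 58 miles.

Try each way of splitting the stops between the two vehicles (each non-empty) and, for each split, find the best tour for each vehicle:
  {stop 1} + {stop 2, stop 3, stop 4}: 32 + 40 = 72
  {stop 2} + {stop 1, stop 3, stop 4}: 12 + 58 = 70
  {stop 1, stop 2} + {stop 3, stop 4}: 44 + 40 = 84
  {stop 3} + {stop 1, stop 2, stop 4}: 14 + 58 = 72
  {stop 1, stop 3} + {stop 2, stop 4}: 32 + 26 = 58
  {stop 2, stop 3} + {stop 1, stop 4}: 26 + 58 = 84
  … (7 splits in total)
Best: vehicle 1 Hub → stop 1 → stop 3 → Hub = 32; vehicle 2 Hub → stop 2 → stop 4 → Hub = 26; combined 58.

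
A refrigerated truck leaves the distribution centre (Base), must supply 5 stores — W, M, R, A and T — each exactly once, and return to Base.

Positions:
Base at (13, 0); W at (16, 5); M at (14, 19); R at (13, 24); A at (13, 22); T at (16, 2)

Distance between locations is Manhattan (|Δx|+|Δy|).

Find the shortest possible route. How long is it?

Base-W-M-R-A-T-Base: 8+16+6+2+23+5 = 60
Base-W-M-R-T-A-Base: 8+16+6+25+23+22 = 100
Base-W-M-A-R-T-Base: 8+16+4+2+25+5 = 60
Base-W-M-A-T-R-Base: 8+16+4+23+25+24 = 100
Base-W-M-T-R-A-Base: 8+16+19+25+2+22 = 92
Base-W-M-T-A-R-Base: 8+16+19+23+2+24 = 92
Base-W-R-M-A-T-Base: 8+22+6+4+23+5 = 68
Base-W-R-M-T-A-Base: 8+22+6+19+23+22 = 100
Base-W-R-A-M-T-Base: 8+22+2+4+19+5 = 60
Base-W-R-A-T-M-Base: 8+22+2+23+19+20 = 94
Base-W-R-T-M-A-Base: 8+22+25+19+4+22 = 100
Base-W-R-T-A-M-Base: 8+22+25+23+4+20 = 102
Base-W-A-M-R-T-Base: 8+20+4+6+25+5 = 68
Base-W-A-M-T-R-Base: 8+20+4+19+25+24 = 100
… (46 more)
Base-R-A-M-W-T-Base: 24+2+4+16+3+5 = 54  ← best
The minimum is 54.
One optimal route: Base → R → A → M → W → T → Base (or its reverse).

Shortest round trip = 54.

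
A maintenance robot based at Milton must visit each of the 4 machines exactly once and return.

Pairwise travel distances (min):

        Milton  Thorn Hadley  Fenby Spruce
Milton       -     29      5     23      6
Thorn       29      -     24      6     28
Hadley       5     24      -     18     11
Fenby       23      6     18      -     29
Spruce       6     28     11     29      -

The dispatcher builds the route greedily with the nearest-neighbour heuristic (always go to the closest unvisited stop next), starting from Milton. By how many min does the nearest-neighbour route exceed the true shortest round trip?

10 min longer than the optimal tour.

Milton: Hadley=5, Spruce=6, Fenby=23, Thorn=29 ⇒ Hadley
Hadley: Spruce=11, Fenby=18, Thorn=24 ⇒ Spruce
Spruce: Thorn=28, Fenby=29 ⇒ Thorn
Thorn: Fenby=6 ⇒ Fenby
NN route Milton → Hadley → Spruce → Thorn → Fenby → Milton costs 73.
Optimal: Milton → Hadley → Fenby → Thorn → Spruce → Milton costs 63 (by enumerating all 12 distinct tours).
Excess = 73 − 63 = 10.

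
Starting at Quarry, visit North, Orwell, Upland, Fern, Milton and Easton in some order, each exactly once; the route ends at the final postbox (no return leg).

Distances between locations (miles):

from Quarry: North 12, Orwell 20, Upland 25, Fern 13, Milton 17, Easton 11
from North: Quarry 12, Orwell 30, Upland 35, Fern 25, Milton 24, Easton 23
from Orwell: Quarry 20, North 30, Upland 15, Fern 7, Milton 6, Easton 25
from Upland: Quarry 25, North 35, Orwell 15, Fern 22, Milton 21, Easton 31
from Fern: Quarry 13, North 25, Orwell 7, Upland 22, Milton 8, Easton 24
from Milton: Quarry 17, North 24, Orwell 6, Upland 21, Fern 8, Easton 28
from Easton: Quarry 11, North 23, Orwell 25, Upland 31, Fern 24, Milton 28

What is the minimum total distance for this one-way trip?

Shortest open route: 88 miles.

There are 6! = 720 possible orderings.
Quarry → North → Orwell → Upland → Fern → Milton → Easton: 12+30+15+22+8+28 = 115
Quarry → North → Orwell → Upland → Fern → Easton → Milton: 12+30+15+22+24+28 = 131
Quarry → North → Orwell → Upland → Milton → Fern → Easton: 12+30+15+21+8+24 = 110
Quarry → North → Orwell → Upland → Milton → Easton → Fern: 12+30+15+21+28+24 = 130
Quarry → North → Orwell → Upland → Easton → Fern → Milton: 12+30+15+31+24+8 = 120
Quarry → North → Orwell → Upland → Easton → Milton → Fern: 12+30+15+31+28+8 = 124
Quarry → North → Orwell → Fern → Upland → Milton → Easton: 12+30+7+22+21+28 = 120
Quarry → North → Orwell → Fern → Upland → Easton → Milton: 12+30+7+22+31+28 = 130
… (712 more)
Quarry → North → Easton → Fern → Milton → Orwell → Upland: 12+23+24+8+6+15 = 88  ← best
The minimum is 88.
One shortest path: Quarry → North → Easton → Fern → Milton → Orwell → Upland.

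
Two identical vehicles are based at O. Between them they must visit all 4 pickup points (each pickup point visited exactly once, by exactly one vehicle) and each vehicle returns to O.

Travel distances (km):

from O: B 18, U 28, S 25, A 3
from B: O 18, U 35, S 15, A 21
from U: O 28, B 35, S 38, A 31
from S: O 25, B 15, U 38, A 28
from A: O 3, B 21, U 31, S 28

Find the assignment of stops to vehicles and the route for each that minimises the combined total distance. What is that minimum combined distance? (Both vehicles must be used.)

Minimum combined distance: 105 km.

Check every non-empty split of the stops between the two vehicles; for each half take its own optimal tour:
  {B} + {U, S, A}: 36 + 97 = 133
  {U} + {B, S, A}: 56 + 64 = 120
  {B, U} + {S, A}: 81 + 56 = 137
  {S} + {B, U, A}: 50 + 87 = 137
  {B, S} + {U, A}: 58 + 62 = 120
  {U, S} + {B, A}: 91 + 42 = 133
  … (7 splits in total)
  {B, U, S} + {A}: 99 + 6 = 105  ← best
Best: vehicle 1 O → B → S → U → O = 99; vehicle 2 O → A → O = 6; combined 105.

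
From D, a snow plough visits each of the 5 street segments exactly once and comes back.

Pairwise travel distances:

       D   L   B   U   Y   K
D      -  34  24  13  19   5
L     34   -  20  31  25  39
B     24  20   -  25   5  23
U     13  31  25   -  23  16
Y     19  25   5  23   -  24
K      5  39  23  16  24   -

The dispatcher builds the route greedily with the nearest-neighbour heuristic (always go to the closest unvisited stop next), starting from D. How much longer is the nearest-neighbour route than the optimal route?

Excess over optimum: 7.

From D: K=5, U=13, Y=19, B=24, L=34 → choose K (5).
From K: U=16, B=23, Y=24, L=39 → choose U (16).
From U: Y=23, B=25, L=31 → choose Y (23).
From Y: B=5, L=25 → choose B (5).
From B: L=20 → choose L (20).
NN route D → K → U → Y → B → L → D costs 103.
Optimal: D → Y → B → L → U → K → D costs 96 (by enumerating all 60 distinct tours).
Excess = 103 − 96 = 7.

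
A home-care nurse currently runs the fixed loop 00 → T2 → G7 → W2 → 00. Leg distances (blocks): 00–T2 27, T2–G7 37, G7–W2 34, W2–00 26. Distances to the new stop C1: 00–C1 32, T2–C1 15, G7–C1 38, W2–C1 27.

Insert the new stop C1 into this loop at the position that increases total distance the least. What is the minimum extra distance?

Insertion cost between consecutive stops i–j is d(i,C1) + d(C1,j) − d(i,j):
  between 00 and T2: 32 + 15 − 27 = 20
  between T2 and G7: 15 + 38 − 37 = 16
  between G7 and W2: 38 + 27 − 34 = 31
  between W2 and 00: 27 + 32 − 26 = 33
Cheapest insertion is between T2 and G7, adding 16.
New total = 124 + 16 = 140.

Minimum extra distance: 16 blocks, inserting C1 between T2 and G7.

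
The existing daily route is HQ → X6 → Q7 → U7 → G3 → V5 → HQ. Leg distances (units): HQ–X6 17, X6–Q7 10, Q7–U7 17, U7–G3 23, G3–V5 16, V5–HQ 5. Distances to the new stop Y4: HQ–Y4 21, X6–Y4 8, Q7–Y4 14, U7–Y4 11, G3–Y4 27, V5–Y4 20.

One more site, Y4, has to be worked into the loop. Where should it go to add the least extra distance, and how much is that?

Insertion cost between consecutive stops i–j is d(i,Y4) + d(Y4,j) − d(i,j):
  between HQ and X6: 21 + 8 − 17 = 12
  between X6 and Q7: 8 + 14 − 10 = 12
  between Q7 and U7: 14 + 11 − 17 = 8
  between U7 and G3: 11 + 27 − 23 = 15
  between G3 and V5: 27 + 20 − 16 = 31
  between V5 and HQ: 20 + 21 − 5 = 36
Cheapest insertion is between Q7 and U7, adding 8.
New total = 88 + 8 = 96.

Minimum extra distance: 8, inserting Y4 between Q7 and U7.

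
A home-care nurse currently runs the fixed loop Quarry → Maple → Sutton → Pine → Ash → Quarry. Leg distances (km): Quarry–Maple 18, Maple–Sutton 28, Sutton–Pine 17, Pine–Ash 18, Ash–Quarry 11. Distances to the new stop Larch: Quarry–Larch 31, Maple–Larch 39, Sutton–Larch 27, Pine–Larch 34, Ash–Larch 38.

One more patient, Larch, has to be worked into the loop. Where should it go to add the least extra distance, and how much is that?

+38 km — insert Larch between Maple and Sutton.

Insertion cost between consecutive stops i–j is d(i,Larch) + d(Larch,j) − d(i,j):
  between Quarry and Maple: 31 + 39 − 18 = 52
  between Maple and Sutton: 39 + 27 − 28 = 38
  between Sutton and Pine: 27 + 34 − 17 = 44
  between Pine and Ash: 34 + 38 − 18 = 54
  between Ash and Quarry: 38 + 31 − 11 = 58
Cheapest insertion is between Maple and Sutton, adding 38.
New total = 92 + 38 = 130.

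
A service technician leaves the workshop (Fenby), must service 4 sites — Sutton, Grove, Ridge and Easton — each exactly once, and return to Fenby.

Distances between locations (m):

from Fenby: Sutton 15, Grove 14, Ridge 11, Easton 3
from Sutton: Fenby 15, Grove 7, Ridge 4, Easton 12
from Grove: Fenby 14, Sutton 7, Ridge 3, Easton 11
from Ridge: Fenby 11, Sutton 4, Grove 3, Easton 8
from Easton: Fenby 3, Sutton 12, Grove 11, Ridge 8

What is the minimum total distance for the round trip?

Shortest round trip = 36 m.

With 4 stops there are 4!/2 = 12 distinct round trips (a route and its reverse cost the same).
Fenby-Sutton-Grove-Ridge-Easton-Fenby: 15+7+3+8+3 = 36
Fenby-Sutton-Grove-Easton-Ridge-Fenby: 15+7+11+8+11 = 52
Fenby-Sutton-Ridge-Grove-Easton-Fenby: 15+4+3+11+3 = 36
Fenby-Sutton-Ridge-Easton-Grove-Fenby: 15+4+8+11+14 = 52
Fenby-Sutton-Easton-Grove-Ridge-Fenby: 15+12+11+3+11 = 52
Fenby-Sutton-Easton-Ridge-Grove-Fenby: 15+12+8+3+14 = 52
Fenby-Grove-Sutton-Ridge-Easton-Fenby: 14+7+4+8+3 = 36
Fenby-Grove-Sutton-Easton-Ridge-Fenby: 14+7+12+8+11 = 52
Fenby-Grove-Ridge-Sutton-Easton-Fenby: 14+3+4+12+3 = 36
Fenby-Grove-Easton-Sutton-Ridge-Fenby: 14+11+12+4+11 = 52
Fenby-Ridge-Sutton-Grove-Easton-Fenby: 11+4+7+11+3 = 36
Fenby-Ridge-Grove-Sutton-Easton-Fenby: 11+3+7+12+3 = 36
The minimum is 36.
One optimal route: Fenby → Sutton → Grove → Ridge → Easton → Fenby (or its reverse).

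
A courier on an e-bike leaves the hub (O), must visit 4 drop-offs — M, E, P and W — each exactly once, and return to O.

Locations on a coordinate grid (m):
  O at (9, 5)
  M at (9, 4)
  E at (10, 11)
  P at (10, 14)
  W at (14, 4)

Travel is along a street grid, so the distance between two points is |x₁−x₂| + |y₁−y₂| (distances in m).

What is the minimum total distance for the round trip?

Minimum total distance: 30 m.

With 4 stops there are 4!/2 = 12 distinct round trips (a route and its reverse cost the same).
O - M - E - P - W - O: 1+8+3+14+6 = 32
O - M - E - W - P - O: 1+8+11+14+10 = 44
O - M - P - E - W - O: 1+11+3+11+6 = 32
O - M - P - W - E - O: 1+11+14+11+7 = 44
O - M - W - E - P - O: 1+5+11+3+10 = 30
O - M - W - P - E - O: 1+5+14+3+7 = 30
O - E - M - P - W - O: 7+8+11+14+6 = 46
O - E - M - W - P - O: 7+8+5+14+10 = 44
O - E - P - M - W - O: 7+3+11+5+6 = 32
O - E - W - M - P - O: 7+11+5+11+10 = 44
O - P - M - E - W - O: 10+11+8+11+6 = 46
O - P - E - M - W - O: 10+3+8+5+6 = 32
The minimum is 30.
One optimal route: O → M → W → E → P → O (or its reverse).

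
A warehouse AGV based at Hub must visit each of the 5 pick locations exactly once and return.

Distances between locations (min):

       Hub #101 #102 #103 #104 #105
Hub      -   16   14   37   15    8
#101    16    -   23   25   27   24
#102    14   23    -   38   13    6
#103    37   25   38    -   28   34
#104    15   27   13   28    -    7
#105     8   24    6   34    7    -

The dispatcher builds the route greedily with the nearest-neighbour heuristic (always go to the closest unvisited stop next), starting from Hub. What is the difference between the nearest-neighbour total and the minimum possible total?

From Hub: #105=8, #102=14, #104=15, #101=16, #103=37 → choose #105 (8).
From #105: #102=6, #104=7, #101=24, #103=34 → choose #102 (6).
From #102: #104=13, #101=23, #103=38 → choose #104 (13).
From #104: #101=27, #103=28 → choose #101 (27).
From #101: #103=25 → choose #103 (25).
NN route Hub → #105 → #102 → #104 → #101 → #103 → Hub costs 116.
Optimal: Hub → #101 → #103 → #104 → #102 → #105 → Hub costs 96 (by enumerating all 60 distinct tours).
Excess = 116 − 96 = 20.

Excess over optimum: 20 min.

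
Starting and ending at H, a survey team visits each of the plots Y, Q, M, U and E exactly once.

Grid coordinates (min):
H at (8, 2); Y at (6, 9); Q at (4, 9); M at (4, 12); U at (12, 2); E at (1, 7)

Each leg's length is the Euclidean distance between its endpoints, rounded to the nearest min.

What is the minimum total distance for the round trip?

Minimum total distance: 33 min.

With 5 stops there are 5!/2 = 60 distinct round trips (a route and its reverse cost the same).
H→Y→Q→M→U→E→H: 7+2+3+13+12+9 = 46
H→Y→Q→M→E→U→H: 7+2+3+6+12+4 = 34
H→Y→Q→U→M→E→H: 7+2+11+13+6+9 = 48
H→Y→Q→U→E→M→H: 7+2+11+12+6+11 = 49
H→Y→Q→E→M→U→H: 7+2+4+6+13+4 = 36
H→Y→Q→E→U→M→H: 7+2+4+12+13+11 = 49
H→Y→M→Q→U→E→H: 7+4+3+11+12+9 = 46
H→Y→M→Q→E→U→H: 7+4+3+4+12+4 = 34
H→Y→M→U→Q→E→H: 7+4+13+11+4+9 = 48
H→Y→M→U→E→Q→H: 7+4+13+12+4+8 = 48
H→Y→M→E→Q→U→H: 7+4+6+4+11+4 = 36
H→Y→M→E→U→Q→H: 7+4+6+12+11+8 = 48
H→Y→U→Q→M→E→H: 7+9+11+3+6+9 = 45
H→Y→U→Q→E→M→H: 7+9+11+4+6+11 = 48
… (46 more)
H→U→Y→Q→M→E→H: 4+9+2+3+6+9 = 33  ← best
The minimum is 33.
One optimal route: H → U → Y → Q → M → E → H (or its reverse).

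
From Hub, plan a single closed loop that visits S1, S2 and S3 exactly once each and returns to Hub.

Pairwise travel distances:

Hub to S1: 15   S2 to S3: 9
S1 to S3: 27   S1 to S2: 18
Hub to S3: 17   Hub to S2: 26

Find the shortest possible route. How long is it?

Hub - S1 - S2 - S3 - Hub: 15+18+9+17 = 59
Hub - S1 - S3 - S2 - Hub: 15+27+9+26 = 77
Hub - S2 - S1 - S3 - Hub: 26+18+27+17 = 88
The minimum is 59.
One optimal route: Hub → S1 → S2 → S3 → Hub (or its reverse).

59 — the shortest possible round trip.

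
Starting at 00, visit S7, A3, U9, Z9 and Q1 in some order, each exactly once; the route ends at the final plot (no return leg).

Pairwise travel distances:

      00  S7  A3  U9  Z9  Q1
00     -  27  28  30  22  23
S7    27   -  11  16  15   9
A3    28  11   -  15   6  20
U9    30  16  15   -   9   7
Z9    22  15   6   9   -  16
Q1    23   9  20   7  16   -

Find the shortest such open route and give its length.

55 — the minimum one-way total.

There are 5! = 120 possible orderings.
00 → S7 → A3 → U9 → Z9 → Q1: 27+11+15+9+16 = 78
00 → S7 → A3 → U9 → Q1 → Z9: 27+11+15+7+16 = 76
00 → S7 → A3 → Z9 → U9 → Q1: 27+11+6+9+7 = 60
00 → S7 → A3 → Z9 → Q1 → U9: 27+11+6+16+7 = 67
00 → S7 → A3 → Q1 → U9 → Z9: 27+11+20+7+9 = 74
00 → S7 → A3 → Q1 → Z9 → U9: 27+11+20+16+9 = 83
00 → S7 → U9 → A3 → Z9 → Q1: 27+16+15+6+16 = 80
00 → S7 → U9 → A3 → Q1 → Z9: 27+16+15+20+16 = 94
00 → S7 → U9 → Z9 → A3 → Q1: 27+16+9+6+20 = 78
00 → S7 → U9 → Z9 → Q1 → A3: 27+16+9+16+20 = 88
00 → S7 → U9 → Q1 → A3 → Z9: 27+16+7+20+6 = 76
00 → S7 → U9 → Q1 → Z9 → A3: 27+16+7+16+6 = 72
00 → S7 → Z9 → A3 → U9 → Q1: 27+15+6+15+7 = 70
00 → S7 → Z9 → A3 → Q1 → U9: 27+15+6+20+7 = 75
… (106 more)
00 → Z9 → A3 → S7 → Q1 → U9: 22+6+11+9+7 = 55  ← best
The minimum is 55.
One shortest path: 00 → Z9 → A3 → S7 → Q1 → U9.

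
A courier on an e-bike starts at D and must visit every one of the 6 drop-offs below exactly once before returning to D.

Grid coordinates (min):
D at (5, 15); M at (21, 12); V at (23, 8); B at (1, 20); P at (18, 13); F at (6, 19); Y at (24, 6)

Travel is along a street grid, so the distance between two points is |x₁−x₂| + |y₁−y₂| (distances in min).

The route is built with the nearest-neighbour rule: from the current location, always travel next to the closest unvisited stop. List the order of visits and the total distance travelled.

76 min along D → F → B → P → M → V → Y → D.

From D: distances to unvisited — F=5, B=9, P=15, M=19, V=25, Y=28. Nearest is F (5).
From F: distances to unvisited — B=6, P=18, M=22, V=28, Y=31. Nearest is B (6).
From B: distances to unvisited — P=24, M=28, V=34, Y=37. Nearest is P (24).
From P: distances to unvisited — M=4, V=10, Y=13. Nearest is M (4).
From M: distances to unvisited — V=6, Y=9. Nearest is V (6).
From V: distances to unvisited — Y=3. Nearest is Y (3).
Return Y→D: 28.
Total = 5 + 6 + 24 + 4 + 6 + 3 + 28 = 76.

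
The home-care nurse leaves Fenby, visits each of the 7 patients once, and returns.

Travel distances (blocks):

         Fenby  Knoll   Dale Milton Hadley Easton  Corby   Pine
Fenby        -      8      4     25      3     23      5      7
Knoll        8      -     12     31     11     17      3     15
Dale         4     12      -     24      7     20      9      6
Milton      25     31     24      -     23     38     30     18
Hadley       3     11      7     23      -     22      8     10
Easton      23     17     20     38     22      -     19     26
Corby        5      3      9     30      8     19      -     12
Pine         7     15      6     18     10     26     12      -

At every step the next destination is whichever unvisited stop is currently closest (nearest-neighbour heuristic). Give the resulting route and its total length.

From Fenby: distances to unvisited — Hadley=3, Dale=4, Corby=5, Pine=7, Knoll=8, Easton=23, Milton=25. Nearest is Hadley (3).
From Hadley: distances to unvisited — Dale=7, Corby=8, Pine=10, Knoll=11, Easton=22, Milton=23. Nearest is Dale (7).
From Dale: distances to unvisited — Pine=6, Corby=9, Knoll=12, Easton=20, Milton=24. Nearest is Pine (6).
From Pine: distances to unvisited — Corby=12, Knoll=15, Milton=18, Easton=26. Nearest is Corby (12).
From Corby: distances to unvisited — Knoll=3, Easton=19, Milton=30. Nearest is Knoll (3).
From Knoll: distances to unvisited — Easton=17, Milton=31. Nearest is Easton (17).
From Easton: distances to unvisited — Milton=38. Nearest is Milton (38).
Return Milton→Fenby: 25.
Total = 3 + 7 + 6 + 12 + 3 + 17 + 38 + 25 = 111.

111 blocks along Fenby → Hadley → Dale → Pine → Corby → Knoll → Easton → Milton → Fenby.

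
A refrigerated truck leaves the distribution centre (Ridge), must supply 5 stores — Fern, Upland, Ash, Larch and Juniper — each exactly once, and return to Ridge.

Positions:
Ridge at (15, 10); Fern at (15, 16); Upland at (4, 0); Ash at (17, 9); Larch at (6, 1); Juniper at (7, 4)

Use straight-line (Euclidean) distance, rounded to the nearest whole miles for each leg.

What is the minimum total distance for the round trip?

Shortest round trip = 43 miles.

Ridge → Fern → Upland → Ash → Larch → Juniper → Ridge: 6+19+16+14+3+10 = 68
Ridge → Fern → Upland → Ash → Juniper → Larch → Ridge: 6+19+16+11+3+13 = 68
Ridge → Fern → Upland → Larch → Ash → Juniper → Ridge: 6+19+2+14+11+10 = 62
Ridge → Fern → Upland → Larch → Juniper → Ash → Ridge: 6+19+2+3+11+2 = 43
Ridge → Fern → Upland → Juniper → Ash → Larch → Ridge: 6+19+5+11+14+13 = 68
Ridge → Fern → Upland → Juniper → Larch → Ash → Ridge: 6+19+5+3+14+2 = 49
Ridge → Fern → Ash → Upland → Larch → Juniper → Ridge: 6+7+16+2+3+10 = 44
Ridge → Fern → Ash → Upland → Juniper → Larch → Ridge: 6+7+16+5+3+13 = 50
Ridge → Fern → Ash → Larch → Upland → Juniper → Ridge: 6+7+14+2+5+10 = 44
Ridge → Fern → Ash → Larch → Juniper → Upland → Ridge: 6+7+14+3+5+15 = 50
Ridge → Fern → Ash → Juniper → Upland → Larch → Ridge: 6+7+11+5+2+13 = 44
Ridge → Fern → Ash → Juniper → Larch → Upland → Ridge: 6+7+11+3+2+15 = 44
Ridge → Fern → Larch → Upland → Ash → Juniper → Ridge: 6+17+2+16+11+10 = 62
Ridge → Fern → Larch → Upland → Juniper → Ash → Ridge: 6+17+2+5+11+2 = 43
… (46 more)
The minimum is 43.
One optimal route: Ridge → Fern → Upland → Larch → Juniper → Ash → Ridge (or its reverse).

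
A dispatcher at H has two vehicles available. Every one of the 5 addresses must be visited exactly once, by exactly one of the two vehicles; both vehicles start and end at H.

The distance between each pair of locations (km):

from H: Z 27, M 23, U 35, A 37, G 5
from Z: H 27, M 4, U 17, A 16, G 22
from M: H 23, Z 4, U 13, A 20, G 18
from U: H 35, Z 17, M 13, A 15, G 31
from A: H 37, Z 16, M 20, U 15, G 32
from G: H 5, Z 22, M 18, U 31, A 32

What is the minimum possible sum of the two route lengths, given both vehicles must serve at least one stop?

Try each way of splitting the stops between the two vehicles (each non-empty) and, for each split, find the best tour for each vehicle:
  {Z} + {M, U, A, G}: 54 + 88 = 142
  {M} + {Z, U, A, G}: 46 + 93 = 139
  {Z, M} + {U, A, G}: 54 + 87 = 141
  {U} + {Z, M, A, G}: 70 + 80 = 150
  {Z, U} + {M, A, G}: 79 + 80 = 159
  {M, U} + {Z, A, G}: 71 + 80 = 151
  … (15 splits in total)
  {Z, M, U, A} + {G}: 93 + 10 = 103  ← best
Best: vehicle 1 H → M → Z → A → U → H = 93; vehicle 2 H → G → H = 10; combined 103.

Minimum combined distance: 103 km.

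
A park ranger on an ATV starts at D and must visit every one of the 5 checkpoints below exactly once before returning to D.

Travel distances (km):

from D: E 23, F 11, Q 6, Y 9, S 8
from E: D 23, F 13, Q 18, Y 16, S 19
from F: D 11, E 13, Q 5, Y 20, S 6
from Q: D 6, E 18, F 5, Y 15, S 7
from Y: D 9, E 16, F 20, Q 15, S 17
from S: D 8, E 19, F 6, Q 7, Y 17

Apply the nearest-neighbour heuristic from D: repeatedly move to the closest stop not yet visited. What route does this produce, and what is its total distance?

At D the remaining stops are Q 6, S 8, Y 9, F 11, E 23; go to Q.
At Q the remaining stops are F 5, S 7, Y 15, E 18; go to F.
At F the remaining stops are S 6, E 13, Y 20; go to S.
At S the remaining stops are Y 17, E 19; go to Y.
At Y the remaining stops are E 16; go to E.
Return E→D: 23.
Total = 6 + 5 + 6 + 17 + 16 + 23 = 73.

Nearest-neighbour total = 73 km; route D → Q → F → S → Y → E → D.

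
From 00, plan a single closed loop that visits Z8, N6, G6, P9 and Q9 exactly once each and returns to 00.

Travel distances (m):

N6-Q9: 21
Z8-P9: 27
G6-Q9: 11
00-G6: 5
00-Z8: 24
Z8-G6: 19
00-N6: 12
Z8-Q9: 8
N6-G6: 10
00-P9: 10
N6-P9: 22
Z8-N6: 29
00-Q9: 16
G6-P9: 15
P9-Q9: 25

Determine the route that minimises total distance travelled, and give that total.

There are 60 distinct closed tours to check (reversals are equivalent).
00 → Z8 → N6 → G6 → P9 → Q9 → 00: 24+29+10+15+25+16 = 119
00 → Z8 → N6 → G6 → Q9 → P9 → 00: 24+29+10+11+25+10 = 109
00 → Z8 → N6 → P9 → G6 → Q9 → 00: 24+29+22+15+11+16 = 117
00 → Z8 → N6 → P9 → Q9 → G6 → 00: 24+29+22+25+11+5 = 116
00 → Z8 → N6 → Q9 → G6 → P9 → 00: 24+29+21+11+15+10 = 110
00 → Z8 → N6 → Q9 → P9 → G6 → 00: 24+29+21+25+15+5 = 119
00 → Z8 → G6 → N6 → P9 → Q9 → 00: 24+19+10+22+25+16 = 116
00 → Z8 → G6 → N6 → Q9 → P9 → 00: 24+19+10+21+25+10 = 109
00 → Z8 → G6 → P9 → N6 → Q9 → 00: 24+19+15+22+21+16 = 117
00 → Z8 → G6 → P9 → Q9 → N6 → 00: 24+19+15+25+21+12 = 116
00 → Z8 → G6 → Q9 → N6 → P9 → 00: 24+19+11+21+22+10 = 107
00 → Z8 → G6 → Q9 → P9 → N6 → 00: 24+19+11+25+22+12 = 113
00 → Z8 → P9 → N6 → G6 → Q9 → 00: 24+27+22+10+11+16 = 110
00 → Z8 → P9 → N6 → Q9 → G6 → 00: 24+27+22+21+11+5 = 110
… (46 more)
00 → N6 → G6 → Q9 → Z8 → P9 → 00: 12+10+11+8+27+10 = 78  ← best
The minimum is 78.
One optimal route: 00 → N6 → G6 → Q9 → Z8 → P9 → 00 (or its reverse).

78 m — the shortest possible round trip.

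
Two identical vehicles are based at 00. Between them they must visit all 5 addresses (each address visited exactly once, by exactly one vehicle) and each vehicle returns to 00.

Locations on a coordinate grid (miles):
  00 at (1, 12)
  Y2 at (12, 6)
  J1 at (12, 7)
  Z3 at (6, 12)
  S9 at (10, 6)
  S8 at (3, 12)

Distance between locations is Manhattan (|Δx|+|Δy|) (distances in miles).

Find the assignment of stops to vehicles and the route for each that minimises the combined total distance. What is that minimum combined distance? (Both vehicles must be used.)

38 miles — the smallest possible combined total.

Try each way of splitting the stops between the two vehicles (each non-empty) and, for each split, find the best tour for each vehicle:
  {Y2} + {J1, Z3, S9, S8}: 34 + 34 = 68
  {J1} + {Y2, Z3, S9, S8}: 32 + 34 = 66
  {Y2, J1} + {Z3, S9, S8}: 34 + 30 = 64
  {Z3} + {Y2, J1, S9, S8}: 10 + 34 = 44
  {Y2, Z3} + {J1, S9, S8}: 34 + 34 = 68
  {J1, Z3} + {Y2, S9, S8}: 32 + 34 = 66
  … (15 splits in total)
  {Y2, J1, Z3, S9} + {S8}: 34 + 4 = 38  ← best
Best: vehicle 1 00 → J1 → Y2 → S9 → Z3 → 00 = 34; vehicle 2 00 → S8 → 00 = 4; combined 38.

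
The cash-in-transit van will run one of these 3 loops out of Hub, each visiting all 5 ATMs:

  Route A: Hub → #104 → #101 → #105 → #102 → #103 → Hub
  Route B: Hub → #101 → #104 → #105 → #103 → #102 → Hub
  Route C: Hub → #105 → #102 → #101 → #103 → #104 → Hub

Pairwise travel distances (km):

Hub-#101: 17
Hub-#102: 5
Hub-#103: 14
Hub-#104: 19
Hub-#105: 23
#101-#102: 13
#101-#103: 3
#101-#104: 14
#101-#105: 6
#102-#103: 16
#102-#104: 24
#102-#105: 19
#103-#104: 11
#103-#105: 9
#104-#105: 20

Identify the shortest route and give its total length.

Route A: 19 + 14 + 6 + 19 + 16 + 14 = 88
Route B: 17 + 14 + 20 + 9 + 16 + 5 = 81
Route C: 23 + 19 + 13 + 3 + 11 + 19 = 88

Shortest is Route B, total 81 km.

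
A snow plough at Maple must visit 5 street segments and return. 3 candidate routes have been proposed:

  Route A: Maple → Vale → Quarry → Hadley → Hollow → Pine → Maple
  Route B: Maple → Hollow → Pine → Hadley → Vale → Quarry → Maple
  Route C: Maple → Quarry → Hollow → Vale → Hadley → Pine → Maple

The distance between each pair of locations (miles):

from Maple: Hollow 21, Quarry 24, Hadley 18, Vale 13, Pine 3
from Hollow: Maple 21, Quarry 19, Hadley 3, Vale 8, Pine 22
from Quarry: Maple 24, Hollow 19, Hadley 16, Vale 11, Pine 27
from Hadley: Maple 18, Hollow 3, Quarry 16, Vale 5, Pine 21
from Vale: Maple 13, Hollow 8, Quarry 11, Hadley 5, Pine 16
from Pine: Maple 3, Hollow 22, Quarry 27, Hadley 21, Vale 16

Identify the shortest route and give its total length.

Route A: 13 + 11 + 16 + 3 + 22 + 3 = 68
Route B: 21 + 22 + 21 + 5 + 11 + 24 = 104
Route C: 24 + 19 + 8 + 5 + 21 + 3 = 80

68 miles — Route A is the shortest.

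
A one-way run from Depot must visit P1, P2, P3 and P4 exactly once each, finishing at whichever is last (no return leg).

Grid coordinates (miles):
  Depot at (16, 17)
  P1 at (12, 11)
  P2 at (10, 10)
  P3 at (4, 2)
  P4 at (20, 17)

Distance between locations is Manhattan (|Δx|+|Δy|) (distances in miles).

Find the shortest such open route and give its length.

There are 4! = 24 possible orderings.
Depot → P1 → P2 → P3 → P4: 10+3+14+31 = 58
Depot → P1 → P2 → P4 → P3: 10+3+17+31 = 61
Depot → P1 → P3 → P2 → P4: 10+17+14+17 = 58
Depot → P1 → P3 → P4 → P2: 10+17+31+17 = 75
Depot → P1 → P4 → P2 → P3: 10+14+17+14 = 55
Depot → P1 → P4 → P3 → P2: 10+14+31+14 = 69
Depot → P2 → P1 → P3 → P4: 13+3+17+31 = 64
Depot → P2 → P1 → P4 → P3: 13+3+14+31 = 61
Depot → P2 → P3 → P1 → P4: 13+14+17+14 = 58
Depot → P2 → P3 → P4 → P1: 13+14+31+14 = 72
Depot → P2 → P4 → P1 → P3: 13+17+14+17 = 61
Depot → P2 → P4 → P3 → P1: 13+17+31+17 = 78
Depot → P3 → P1 → P2 → P4: 27+17+3+17 = 64
Depot → P3 → P1 → P4 → P2: 27+17+14+17 = 75
… (10 more)
Depot → P4 → P1 → P2 → P3: 4+14+3+14 = 35  ← best
The minimum is 35.
One shortest path: Depot → P4 → P1 → P2 → P3.

35 miles — the minimum one-way total.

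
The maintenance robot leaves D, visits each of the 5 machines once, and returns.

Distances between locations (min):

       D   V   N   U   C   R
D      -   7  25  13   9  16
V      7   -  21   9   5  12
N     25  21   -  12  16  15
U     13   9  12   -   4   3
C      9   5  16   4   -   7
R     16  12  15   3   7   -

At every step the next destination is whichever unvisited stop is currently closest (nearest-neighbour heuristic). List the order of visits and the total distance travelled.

At D the remaining stops are V 7, C 9, U 13, R 16, N 25; go to V.
At V the remaining stops are C 5, U 9, R 12, N 21; go to C.
At C the remaining stops are U 4, R 7, N 16; go to U.
At U the remaining stops are R 3, N 12; go to R.
At R the remaining stops are N 15; go to N.
Return N→D: 25.
Total = 7 + 5 + 4 + 3 + 15 + 25 = 59.

59 min along D → V → C → U → R → N → D.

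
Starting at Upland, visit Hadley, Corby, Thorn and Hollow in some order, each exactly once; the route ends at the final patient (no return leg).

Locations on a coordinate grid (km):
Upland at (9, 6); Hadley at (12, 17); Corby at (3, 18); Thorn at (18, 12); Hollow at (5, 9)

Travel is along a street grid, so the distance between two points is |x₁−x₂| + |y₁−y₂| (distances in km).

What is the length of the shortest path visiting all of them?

Minimum one-way distance = 39 km.

There are 4! = 24 possible orderings.
Upland → Hadley → Corby → Thorn → Hollow: 14+10+21+16 = 61
Upland → Hadley → Corby → Hollow → Thorn: 14+10+11+16 = 51
Upland → Hadley → Thorn → Corby → Hollow: 14+11+21+11 = 57
Upland → Hadley → Thorn → Hollow → Corby: 14+11+16+11 = 52
Upland → Hadley → Hollow → Corby → Thorn: 14+15+11+21 = 61
Upland → Hadley → Hollow → Thorn → Corby: 14+15+16+21 = 66
Upland → Corby → Hadley → Thorn → Hollow: 18+10+11+16 = 55
Upland → Corby → Hadley → Hollow → Thorn: 18+10+15+16 = 59
Upland → Corby → Thorn → Hadley → Hollow: 18+21+11+15 = 65
Upland → Corby → Thorn → Hollow → Hadley: 18+21+16+15 = 70
Upland → Corby → Hollow → Hadley → Thorn: 18+11+15+11 = 55
Upland → Corby → Hollow → Thorn → Hadley: 18+11+16+11 = 56
Upland → Thorn → Hadley → Corby → Hollow: 15+11+10+11 = 47
Upland → Thorn → Hadley → Hollow → Corby: 15+11+15+11 = 52
… (10 more)
Upland → Hollow → Corby → Hadley → Thorn: 7+11+10+11 = 39  ← best
The minimum is 39.
One shortest path: Upland → Hollow → Corby → Hadley → Thorn.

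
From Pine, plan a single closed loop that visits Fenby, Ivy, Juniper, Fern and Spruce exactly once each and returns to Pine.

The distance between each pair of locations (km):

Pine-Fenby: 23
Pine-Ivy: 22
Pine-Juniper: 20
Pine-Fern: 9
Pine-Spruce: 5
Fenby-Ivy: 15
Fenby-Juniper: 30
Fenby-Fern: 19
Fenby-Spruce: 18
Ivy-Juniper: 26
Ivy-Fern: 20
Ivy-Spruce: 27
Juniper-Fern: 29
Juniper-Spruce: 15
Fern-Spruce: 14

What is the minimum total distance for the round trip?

With 5 stops there are 5!/2 = 60 distinct round trips (a route and its reverse cost the same).
Pine → Fenby → Ivy → Juniper → Fern → Spruce → Pine: 23+15+26+29+14+5 = 112
Pine → Fenby → Ivy → Juniper → Spruce → Fern → Pine: 23+15+26+15+14+9 = 102
Pine → Fenby → Ivy → Fern → Juniper → Spruce → Pine: 23+15+20+29+15+5 = 107
Pine → Fenby → Ivy → Fern → Spruce → Juniper → Pine: 23+15+20+14+15+20 = 107
Pine → Fenby → Ivy → Spruce → Juniper → Fern → Pine: 23+15+27+15+29+9 = 118
Pine → Fenby → Ivy → Spruce → Fern → Juniper → Pine: 23+15+27+14+29+20 = 128
Pine → Fenby → Juniper → Ivy → Fern → Spruce → Pine: 23+30+26+20+14+5 = 118
Pine → Fenby → Juniper → Ivy → Spruce → Fern → Pine: 23+30+26+27+14+9 = 129
Pine → Fenby → Juniper → Fern → Ivy → Spruce → Pine: 23+30+29+20+27+5 = 134
Pine → Fenby → Juniper → Fern → Spruce → Ivy → Pine: 23+30+29+14+27+22 = 145
Pine → Fenby → Juniper → Spruce → Ivy → Fern → Pine: 23+30+15+27+20+9 = 124
Pine → Fenby → Juniper → Spruce → Fern → Ivy → Pine: 23+30+15+14+20+22 = 124
Pine → Fenby → Fern → Ivy → Juniper → Spruce → Pine: 23+19+20+26+15+5 = 108
Pine → Fenby → Fern → Ivy → Spruce → Juniper → Pine: 23+19+20+27+15+20 = 124
… (46 more)
Pine → Fern → Fenby → Ivy → Juniper → Spruce → Pine: 9+19+15+26+15+5 = 89  ← best
The minimum is 89.
One optimal route: Pine → Fern → Fenby → Ivy → Juniper → Spruce → Pine (or its reverse).

Minimum total distance: 89 km.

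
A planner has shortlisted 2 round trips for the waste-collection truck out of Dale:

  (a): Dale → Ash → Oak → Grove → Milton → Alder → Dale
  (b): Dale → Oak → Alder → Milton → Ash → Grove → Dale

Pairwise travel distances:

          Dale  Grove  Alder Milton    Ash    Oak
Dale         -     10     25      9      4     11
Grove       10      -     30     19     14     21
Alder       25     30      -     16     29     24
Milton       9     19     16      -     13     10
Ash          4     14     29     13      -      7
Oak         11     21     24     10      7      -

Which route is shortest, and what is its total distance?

(a): 4 + 7 + 21 + 19 + 16 + 25 = 92
(b): 11 + 24 + 16 + 13 + 14 + 10 = 88

Shortest is (b), total 88.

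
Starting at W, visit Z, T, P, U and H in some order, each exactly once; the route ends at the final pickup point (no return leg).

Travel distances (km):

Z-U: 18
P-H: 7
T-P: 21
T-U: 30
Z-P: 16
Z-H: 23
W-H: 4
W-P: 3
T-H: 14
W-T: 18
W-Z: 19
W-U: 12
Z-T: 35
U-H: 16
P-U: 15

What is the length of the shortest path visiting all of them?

67 km — the minimum one-way total.

There are 5! = 120 possible orderings.
W → Z → T → P → U → H: 19+35+21+15+16 = 106
W → Z → T → P → H → U: 19+35+21+7+16 = 98
W → Z → T → U → P → H: 19+35+30+15+7 = 106
W → Z → T → U → H → P: 19+35+30+16+7 = 107
W → Z → T → H → P → U: 19+35+14+7+15 = 90
W → Z → T → H → U → P: 19+35+14+16+15 = 99
W → Z → P → T → U → H: 19+16+21+30+16 = 102
W → Z → P → T → H → U: 19+16+21+14+16 = 86
W → Z → P → U → T → H: 19+16+15+30+14 = 94
W → Z → P → U → H → T: 19+16+15+16+14 = 80
W → Z → P → H → T → U: 19+16+7+14+30 = 86
W → Z → P → H → U → T: 19+16+7+16+30 = 88
W → Z → U → T → P → H: 19+18+30+21+7 = 95
W → Z → U → T → H → P: 19+18+30+14+7 = 88
… (106 more)
W → P → Z → U → H → T: 3+16+18+16+14 = 67  ← best
The minimum is 67.
One shortest path: W → P → Z → U → H → T.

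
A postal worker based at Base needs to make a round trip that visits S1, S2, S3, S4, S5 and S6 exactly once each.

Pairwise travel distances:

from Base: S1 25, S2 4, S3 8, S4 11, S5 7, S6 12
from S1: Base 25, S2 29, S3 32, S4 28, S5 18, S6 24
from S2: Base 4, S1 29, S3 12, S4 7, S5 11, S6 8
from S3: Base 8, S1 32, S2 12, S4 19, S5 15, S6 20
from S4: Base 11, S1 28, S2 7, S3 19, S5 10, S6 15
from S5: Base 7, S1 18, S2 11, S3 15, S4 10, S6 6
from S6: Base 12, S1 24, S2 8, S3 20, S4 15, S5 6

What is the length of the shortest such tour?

Minimum total distance: 90.

With 6 stops there are 6!/2 = 360 distinct round trips (a route and its reverse cost the same).
Base→S1→S2→S3→S4→S5→S6→Base: 25+29+12+19+10+6+12 = 113
Base→S1→S2→S3→S4→S6→S5→Base: 25+29+12+19+15+6+7 = 113
Base→S1→S2→S3→S5→S4→S6→Base: 25+29+12+15+10+15+12 = 118
Base→S1→S2→S3→S5→S6→S4→Base: 25+29+12+15+6+15+11 = 113
Base→S1→S2→S3→S6→S4→S5→Base: 25+29+12+20+15+10+7 = 118
Base→S1→S2→S3→S6→S5→S4→Base: 25+29+12+20+6+10+11 = 113
Base→S1→S2→S4→S3→S5→S6→Base: 25+29+7+19+15+6+12 = 113
Base→S1→S2→S4→S3→S6→S5→Base: 25+29+7+19+20+6+7 = 113
… (352 more)
Base→S2→S4→S6→S5→S1→S3→Base: 4+7+15+6+18+32+8 = 90  ← best
The minimum is 90.
One optimal route: Base → S2 → S4 → S6 → S5 → S1 → S3 → Base (or its reverse).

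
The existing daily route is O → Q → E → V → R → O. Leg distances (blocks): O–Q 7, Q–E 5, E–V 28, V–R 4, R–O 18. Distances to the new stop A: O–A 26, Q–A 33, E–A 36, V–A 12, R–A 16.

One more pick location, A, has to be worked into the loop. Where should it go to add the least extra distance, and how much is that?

Minimum extra distance: 20 blocks, inserting A between E and V.

Insertion cost between consecutive stops i–j is d(i,A) + d(A,j) − d(i,j):
  between O and Q: 26 + 33 − 7 = 52
  between Q and E: 33 + 36 − 5 = 64
  between E and V: 36 + 12 − 28 = 20
  between V and R: 12 + 16 − 4 = 24
  between R and O: 16 + 26 − 18 = 24
Cheapest insertion is between E and V, adding 20.
New total = 62 + 20 = 82.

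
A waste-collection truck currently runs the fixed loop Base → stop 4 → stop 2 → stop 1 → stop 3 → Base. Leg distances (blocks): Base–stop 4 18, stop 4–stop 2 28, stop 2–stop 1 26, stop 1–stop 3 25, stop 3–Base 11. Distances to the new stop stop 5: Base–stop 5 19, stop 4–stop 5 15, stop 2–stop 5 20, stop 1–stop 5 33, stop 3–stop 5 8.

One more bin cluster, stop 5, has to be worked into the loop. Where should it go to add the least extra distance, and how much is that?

Minimum extra distance: 7 blocks, inserting stop 5 between stop 4 and stop 2.

Insertion cost between consecutive stops i–j is d(i,stop 5) + d(stop 5,j) − d(i,j):
  between Base and stop 4: 19 + 15 − 18 = 16
  between stop 4 and stop 2: 15 + 20 − 28 = 7
  between stop 2 and stop 1: 20 + 33 − 26 = 27
  between stop 1 and stop 3: 33 + 8 − 25 = 16
  between stop 3 and Base: 8 + 19 − 11 = 16
Cheapest insertion is between stop 4 and stop 2, adding 7.
New total = 108 + 7 = 115.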